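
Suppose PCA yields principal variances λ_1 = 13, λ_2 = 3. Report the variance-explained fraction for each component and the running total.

Step 1 — total variance = trace(Sigma) = Σ λ_i = 13 + 3 = 16.

Step 2 — fraction explained by component i = λ_i / Σ λ:
  PC1: 13/16 = 0.8125
  PC2: 3/16 = 0.1875

Step 3 — cumulative fraction after k components = (λ_1 + ... + λ_k) / Σ λ:
  k = 1: 13/16 = 0.8125
  k = 2: (13 + 3)/16 = 16/16 = 1

Summary (fraction, with percent):

explained: PC1 0.8125 (81.25%), PC2 0.1875 (18.75%);  cumulative: 0.8125, 1


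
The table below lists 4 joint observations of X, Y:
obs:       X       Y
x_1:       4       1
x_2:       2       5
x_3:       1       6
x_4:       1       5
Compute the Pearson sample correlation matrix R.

Step 1 — column means:
  mean(X) = (4 + 2 + 1 + 1) / 4 = 8/4 = 2
  mean(Y) = (1 + 5 + 6 + 5) / 4 = 17/4 = 4.25

Step 2 — sample variances and covariances s[i,j] = (1/(n-1)) · Σ_k (x_{k,i} - mean_i) · (x_{k,j} - mean_j), with n-1 = 3:
  s[X,X] = ((2)·(2) + (0)·(0) + (-1)·(-1) + (-1)·(-1)) / 3 = 6/3 = 2
  s[X,Y] = ((2)·(-3.25) + (0)·(0.75) + (-1)·(1.75) + (-1)·(0.75)) / 3 = -9/3 = -3
  s[Y,Y] = ((-3.25)·(-3.25) + (0.75)·(0.75) + (1.75)·(1.75) + (0.75)·(0.75)) / 3 = 14.75/3 = 4.9167
  Sample standard deviations s_i = √(s[i,i]):
  s(X) = √(2) = 1.4142
  s(Y) = √(4.9167) = 2.2174

Step 3 — r_{ij} = s_{ij} / (s_i · s_j):
  r[X,X] = 1 (diagonal).
  r[X,Y] = -3 / (1.4142 · 2.2174) = -3 / 3.1358 = -0.9567
  r[Y,Y] = 1 (diagonal).

R is symmetric with unit diagonal. Assembling:

R = [[1, -0.9567],
 [-0.9567, 1]]


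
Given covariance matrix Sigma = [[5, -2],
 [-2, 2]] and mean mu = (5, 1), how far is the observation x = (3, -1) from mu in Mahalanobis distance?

Step 1 — centre the observation: (x - mu) = (-2, -2).

Step 2 — invert Sigma. det(Sigma) = 5·2 - (-2)² = 6.
  Sigma^{-1} = (1/det) · [[d, -b], [-b, a]] = [[0.3333, 0.3333],
 [0.3333, 0.8333]].

Step 3 — form the quadratic (x - mu)^T · Sigma^{-1} · (x - mu):
  Sigma^{-1} · (x - mu) = (-1.3333, -2.3333).
  (x - mu)^T · [Sigma^{-1} · (x - mu)] = (-2)·(-1.3333) + (-2)·(-2.3333) = 7.3333.

Step 4 — take square root: d = √(7.3333) ≈ 2.708.

d(x, mu) = √(7.3333) ≈ 2.708


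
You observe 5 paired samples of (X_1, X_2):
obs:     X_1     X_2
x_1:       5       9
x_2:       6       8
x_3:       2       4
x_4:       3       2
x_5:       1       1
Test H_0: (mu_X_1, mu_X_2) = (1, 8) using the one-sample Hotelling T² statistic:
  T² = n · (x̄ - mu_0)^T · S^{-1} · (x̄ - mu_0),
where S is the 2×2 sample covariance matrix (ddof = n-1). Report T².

Step 1 — sample mean vector:
  mean(X_1) = (5 + 6 + 2 + 3 + 1) / 5 = 17/5 = 3.4
  mean(X_2) = (9 + 8 + 4 + 2 + 1) / 5 = 24/5 = 4.8
  x̄ = (3.4, 4.8),  deviation x̄ - mu_0 = (3.4, 4.8) - (1, 8) = (2.4, -3.2).

Step 2 — sample covariance matrix, S[i,j] = (1/(n-1)) · Σ_k (x_{k,i} - mean_i) · (x_{k,j} - mean_j), divisor n-1 = 4:
  S[X_1,X_1] = ((1.6)·(1.6) + (2.6)·(2.6) + (-1.4)·(-1.4) + (-0.4)·(-0.4) + (-2.4)·(-2.4)) / 4 = 17.2/4 = 4.3
  S[X_1,X_2] = ((1.6)·(4.2) + (2.6)·(3.2) + (-1.4)·(-0.8) + (-0.4)·(-2.8) + (-2.4)·(-3.8)) / 4 = 26.4/4 = 6.6
  S[X_2,X_2] = ((4.2)·(4.2) + (3.2)·(3.2) + (-0.8)·(-0.8) + (-2.8)·(-2.8) + (-3.8)·(-3.8)) / 4 = 50.8/4 = 12.7
  S = [[4.3, 6.6],
 [6.6, 12.7]].

Step 3 — invert S. det(S) = 4.3·12.7 - (6.6)² = 11.05.
  S^{-1} = (1/det) · [[d, -b], [-b, a]] = [[1.1493, -0.5973],
 [-0.5973, 0.3891]].

Step 4 — quadratic form (x̄ - mu_0)^T · S^{-1} · (x̄ - mu_0):
  S^{-1} · (x̄ - mu_0) = (4.6697, -2.6787),
  (x̄ - mu_0)^T · [...] = (2.4)·(4.6697) + (-3.2)·(-2.6787) = 19.7792.

Step 5 — scale by n: T² = 5 · 19.7792 = 98.8959.

T² ≈ 98.8959


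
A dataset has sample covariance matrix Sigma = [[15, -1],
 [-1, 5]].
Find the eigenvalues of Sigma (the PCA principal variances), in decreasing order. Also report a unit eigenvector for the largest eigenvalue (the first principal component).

Step 1 — characteristic polynomial of 2×2 Sigma:
  det(Sigma - λI) = λ² - trace · λ + det = 0.
  trace = 15 + 5 = 20, det = 15·5 - (-1)² = 74.
Step 2 — discriminant:
  Δ = trace² - 4·det = 400 - 296 = 104.
Step 3 — eigenvalues:
  λ = (trace ± √Δ)/2 = (20 ± 10.198)/2,
  λ_1 = 15.099,  λ_2 = 4.901.

Step 4 — unit eigenvector for λ_1: solve (Sigma - λ_1 I)v = 0. First row:
  (15 - 15.099)·v_x + (-1)·v_y = 0, i.e. (-0.099)·v_x + (-1)·v_y = 0,
  so v ∝ (b, λ_1 - a) = (-1, 0.099); multiply by -1 so the first entry is positive: u = (1, -0.099).
  ||u|| = √((1)² + (-0.099)²) = √(1.0098) ≈ 1.0049,
  v_1 = u/||u|| ≈ (0.9951, -0.0985) (||v_1|| = 1).

λ_1 = 15.099,  λ_2 = 4.901;  v_1 ≈ (0.9951, -0.0985)


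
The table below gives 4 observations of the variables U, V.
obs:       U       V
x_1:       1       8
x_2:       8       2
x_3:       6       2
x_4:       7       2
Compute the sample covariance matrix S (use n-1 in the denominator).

Step 1 — column means:
  mean(U) = (1 + 8 + 6 + 7) / 4 = 22/4 = 5.5
  mean(V) = (8 + 2 + 2 + 2) / 4 = 14/4 = 3.5

Step 2 — sample covariance S[i,j] = (1/(n-1)) · Σ_k (x_{k,i} - mean_i) · (x_{k,j} - mean_j), with n-1 = 3.
  S[U,U] = ((-4.5)·(-4.5) + (2.5)·(2.5) + (0.5)·(0.5) + (1.5)·(1.5)) / 3 = 29/3 = 9.6667
  S[U,V] = ((-4.5)·(4.5) + (2.5)·(-1.5) + (0.5)·(-1.5) + (1.5)·(-1.5)) / 3 = -27/3 = -9
  S[V,V] = ((4.5)·(4.5) + (-1.5)·(-1.5) + (-1.5)·(-1.5) + (-1.5)·(-1.5)) / 3 = 27/3 = 9

S is symmetric (S[j,i] = S[i,j]). Assembling:

S = [[9.6667, -9],
 [-9, 9]]


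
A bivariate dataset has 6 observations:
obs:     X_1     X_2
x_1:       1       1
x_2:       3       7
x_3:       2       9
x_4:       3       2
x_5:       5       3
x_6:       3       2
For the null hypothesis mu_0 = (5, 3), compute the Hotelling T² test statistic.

Step 1 — sample mean vector:
  mean(X_1) = (1 + 3 + 2 + 3 + 5 + 3) / 6 = 17/6 = 2.8333
  mean(X_2) = (1 + 7 + 9 + 2 + 3 + 2) / 6 = 24/6 = 4
  x̄ = (2.8333, 4),  deviation x̄ - mu_0 = (2.8333, 4) - (5, 3) = (-2.1667, 1).

Step 2 — sample covariance matrix, S[i,j] = (1/(n-1)) · Σ_k (x_{k,i} - mean_i) · (x_{k,j} - mean_j), divisor n-1 = 5:
  S[X_1,X_1] = ((-1.8333)·(-1.8333) + (0.1667)·(0.1667) + (-0.8333)·(-0.8333) + (0.1667)·(0.1667) + (2.1667)·(2.1667) + (0.1667)·(0.1667)) / 5 = 8.8333/5 = 1.7667
  S[X_1,X_2] = ((-1.8333)·(-3) + (0.1667)·(3) + (-0.8333)·(5) + (0.1667)·(-2) + (2.1667)·(-1) + (0.1667)·(-2)) / 5 = -1/5 = -0.2
  S[X_2,X_2] = ((-3)·(-3) + (3)·(3) + (5)·(5) + (-2)·(-2) + (-1)·(-1) + (-2)·(-2)) / 5 = 52/5 = 10.4
  S = [[1.7667, -0.2],
 [-0.2, 10.4]].

Step 3 — invert S. det(S) = 1.7667·10.4 - (-0.2)² = 18.3333.
  S^{-1} = (1/det) · [[d, -b], [-b, a]] = [[0.5673, 0.0109],
 [0.0109, 0.0964]].

Step 4 — quadratic form (x̄ - mu_0)^T · S^{-1} · (x̄ - mu_0):
  S^{-1} · (x̄ - mu_0) = (-1.2182, 0.0727),
  (x̄ - mu_0)^T · [...] = (-2.1667)·(-1.2182) + (1)·(0.0727) = 2.7121.

Step 5 — scale by n: T² = 6 · 2.7121 = 16.2727.

T² ≈ 16.2727


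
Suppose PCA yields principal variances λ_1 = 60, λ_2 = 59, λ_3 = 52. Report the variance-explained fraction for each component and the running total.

Step 1 — total variance = trace(Sigma) = Σ λ_i = 60 + 59 + 52 = 171.

Step 2 — fraction explained by component i = λ_i / Σ λ:
  PC1: 60/171 = 0.3509
  PC2: 59/171 = 0.345
  PC3: 52/171 = 0.3041

Step 3 — cumulative fraction after k components = (λ_1 + ... + λ_k) / Σ λ:
  k = 1: 60/171 = 0.3509
  k = 2: (60 + 59)/171 = 119/171 = 0.6959
  k = 3: (60 + 59 + 52)/171 = 171/171 = 1

Summary (fraction, with percent):

explained: PC1 0.3509 (35.09%), PC2 0.345 (34.5%), PC3 0.3041 (30.41%);  cumulative: 0.3509, 0.6959, 1


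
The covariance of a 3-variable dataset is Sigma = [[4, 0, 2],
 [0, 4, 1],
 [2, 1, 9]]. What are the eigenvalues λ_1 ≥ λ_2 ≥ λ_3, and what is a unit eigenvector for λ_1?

Step 1 — characteristic polynomial p(λ) = det(λI - Sigma) = λ³ - tr·λ² + c_1·λ - det, where tr = trace, c_1 = sum of the principal 2×2 minors, det = det(Sigma):
  tr = 4 + 4 + 9 = 17,
  c_1 = (4·4 - (0)²) + (4·9 - (2)²) + (4·9 - (1)²) = 16 + 32 + 35 = 83,
  det = 4·(4·9 - (1)²) - (0)·((0)·9 - (1)·(2)) + (2)·((0)·(1) - 4·(2)) = 4·(35) - (0)·(-2) + (2)·(-8) = 124.
  So p(λ) = λ³ - 17λ² + 83λ - 124.
Step 2 — look for an integer root (rational root theorem: any rational root is an integer divisor of 124). Testing λ = 4:
  p(4) = 64 - 272 + 332 - 124 = 0  ✓
  Dividing out (λ - 4): p(λ) = (λ - 4)(λ² - 13λ + 31).
Step 3 — remaining eigenvalues from the quadratic λ² - 13λ + 31 = 0:
  Δ = 13² - 4·31 = 169 - 124 = 45,  λ = (13 ± √45)/2 = (13 ± 6.7082)/2 ≈ 9.8541 or 3.1459.
  Sorted: λ_1 = 9.8541,  λ_2 = 4,  λ_3 = 3.1459  (check: sum = 17 = tr ✓).

Step 4 — unit eigenvector for λ_1 ≈ 9.8541: v spans the null space of (Sigma - λ_1 I), whose rows are
  r_1 = (-5.8541, 0, 2),  r_2 = (0, -5.8541, 1),  r_3 = (2, 1, -0.8541).
  v is orthogonal to every row, so take v ∝ r_1 × r_2 = ((0)·(1) - (2)·(-5.8541), (2)·(0) - (-5.8541)·(1), (-5.8541)·(-5.8541) - (0)·(0)) ≈ (11.7082, 5.8541, 34.2705).
  Let u = (11.7082, 5.8541, 34.2705).
  ||u|| = √((11.7082)² + (5.8541)² + (34.2705)²) = √(1345.8204) ≈ 36.6854,  v_1 = u/||u|| ≈ (0.3192, 0.1596, 0.9342) (||v_1|| = 1).

λ_1 = 9.8541,  λ_2 = 4,  λ_3 = 3.1459;  v_1 ≈ (0.3192, 0.1596, 0.9342)


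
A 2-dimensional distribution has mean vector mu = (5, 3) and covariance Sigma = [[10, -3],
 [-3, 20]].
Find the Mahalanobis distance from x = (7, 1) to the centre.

Step 1 — centre the observation: (x - mu) = (2, -2).

Step 2 — invert Sigma. det(Sigma) = 10·20 - (-3)² = 191.
  Sigma^{-1} = (1/det) · [[d, -b], [-b, a]] = [[0.1047, 0.0157],
 [0.0157, 0.0524]].

Step 3 — form the quadratic (x - mu)^T · Sigma^{-1} · (x - mu):
  Sigma^{-1} · (x - mu) = (0.178, -0.0733).
  (x - mu)^T · [Sigma^{-1} · (x - mu)] = (2)·(0.178) + (-2)·(-0.0733) = 0.5026.

Step 4 — take square root: d = √(0.5026) ≈ 0.709.

d(x, mu) = √(0.5026) ≈ 0.709


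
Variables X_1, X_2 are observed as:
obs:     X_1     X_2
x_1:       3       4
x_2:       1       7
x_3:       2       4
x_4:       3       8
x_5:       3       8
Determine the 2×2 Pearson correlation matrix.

Step 1 — column means:
  mean(X_1) = (3 + 1 + 2 + 3 + 3) / 5 = 12/5 = 2.4
  mean(X_2) = (4 + 7 + 4 + 8 + 8) / 5 = 31/5 = 6.2

Step 2 — sample variances and covariances s[i,j] = (1/(n-1)) · Σ_k (x_{k,i} - mean_i) · (x_{k,j} - mean_j), with n-1 = 4:
  s[X_1,X_1] = ((0.6)·(0.6) + (-1.4)·(-1.4) + (-0.4)·(-0.4) + (0.6)·(0.6) + (0.6)·(0.6)) / 4 = 3.2/4 = 0.8
  s[X_1,X_2] = ((0.6)·(-2.2) + (-1.4)·(0.8) + (-0.4)·(-2.2) + (0.6)·(1.8) + (0.6)·(1.8)) / 4 = 0.6/4 = 0.15
  s[X_2,X_2] = ((-2.2)·(-2.2) + (0.8)·(0.8) + (-2.2)·(-2.2) + (1.8)·(1.8) + (1.8)·(1.8)) / 4 = 16.8/4 = 4.2
  Sample standard deviations s_i = √(s[i,i]):
  s(X_1) = √(0.8) = 0.8944
  s(X_2) = √(4.2) = 2.0494

Step 3 — r_{ij} = s_{ij} / (s_i · s_j):
  r[X_1,X_1] = 1 (diagonal).
  r[X_1,X_2] = 0.15 / (0.8944 · 2.0494) = 0.15 / 1.833 = 0.0818
  r[X_2,X_2] = 1 (diagonal).

R is symmetric with unit diagonal. Assembling:

R = [[1, 0.0818],
 [0.0818, 1]]


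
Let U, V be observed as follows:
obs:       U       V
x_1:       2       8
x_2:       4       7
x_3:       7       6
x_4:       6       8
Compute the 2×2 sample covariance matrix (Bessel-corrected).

Step 1 — column means:
  mean(U) = (2 + 4 + 7 + 6) / 4 = 19/4 = 4.75
  mean(V) = (8 + 7 + 6 + 8) / 4 = 29/4 = 7.25

Step 2 — sample covariance S[i,j] = (1/(n-1)) · Σ_k (x_{k,i} - mean_i) · (x_{k,j} - mean_j), with n-1 = 3.
  S[U,U] = ((-2.75)·(-2.75) + (-0.75)·(-0.75) + (2.25)·(2.25) + (1.25)·(1.25)) / 3 = 14.75/3 = 4.9167
  S[U,V] = ((-2.75)·(0.75) + (-0.75)·(-0.25) + (2.25)·(-1.25) + (1.25)·(0.75)) / 3 = -3.75/3 = -1.25
  S[V,V] = ((0.75)·(0.75) + (-0.25)·(-0.25) + (-1.25)·(-1.25) + (0.75)·(0.75)) / 3 = 2.75/3 = 0.9167

S is symmetric (S[j,i] = S[i,j]). Assembling:

S = [[4.9167, -1.25],
 [-1.25, 0.9167]]


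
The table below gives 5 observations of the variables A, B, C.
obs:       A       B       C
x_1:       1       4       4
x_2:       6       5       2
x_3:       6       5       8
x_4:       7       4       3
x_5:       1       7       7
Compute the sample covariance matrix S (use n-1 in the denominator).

Step 1 — column means:
  mean(A) = (1 + 6 + 6 + 7 + 1) / 5 = 21/5 = 4.2
  mean(B) = (4 + 5 + 5 + 4 + 7) / 5 = 25/5 = 5
  mean(C) = (4 + 2 + 8 + 3 + 7) / 5 = 24/5 = 4.8

Step 2 — sample covariance S[i,j] = (1/(n-1)) · Σ_k (x_{k,i} - mean_i) · (x_{k,j} - mean_j), with n-1 = 4.
  S[A,A] = ((-3.2)·(-3.2) + (1.8)·(1.8) + (1.8)·(1.8) + (2.8)·(2.8) + (-3.2)·(-3.2)) / 4 = 34.8/4 = 8.7
  S[A,B] = ((-3.2)·(-1) + (1.8)·(0) + (1.8)·(0) + (2.8)·(-1) + (-3.2)·(2)) / 4 = -6/4 = -1.5
  S[A,C] = ((-3.2)·(-0.8) + (1.8)·(-2.8) + (1.8)·(3.2) + (2.8)·(-1.8) + (-3.2)·(2.2)) / 4 = -8.8/4 = -2.2
  S[B,B] = ((-1)·(-1) + (0)·(0) + (0)·(0) + (-1)·(-1) + (2)·(2)) / 4 = 6/4 = 1.5
  S[B,C] = ((-1)·(-0.8) + (0)·(-2.8) + (0)·(3.2) + (-1)·(-1.8) + (2)·(2.2)) / 4 = 7/4 = 1.75
  S[C,C] = ((-0.8)·(-0.8) + (-2.8)·(-2.8) + (3.2)·(3.2) + (-1.8)·(-1.8) + (2.2)·(2.2)) / 4 = 26.8/4 = 6.7

S is symmetric (S[j,i] = S[i,j]). Assembling:

S = [[8.7, -1.5, -2.2],
 [-1.5, 1.5, 1.75],
 [-2.2, 1.75, 6.7]]


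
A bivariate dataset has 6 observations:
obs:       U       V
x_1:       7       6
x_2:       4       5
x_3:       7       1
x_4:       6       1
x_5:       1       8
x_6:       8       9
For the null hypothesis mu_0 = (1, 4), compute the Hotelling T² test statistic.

Step 1 — sample mean vector:
  mean(U) = (7 + 4 + 7 + 6 + 1 + 8) / 6 = 33/6 = 5.5
  mean(V) = (6 + 5 + 1 + 1 + 8 + 9) / 6 = 30/6 = 5
  x̄ = (5.5, 5),  deviation x̄ - mu_0 = (5.5, 5) - (1, 4) = (4.5, 1).

Step 2 — sample covariance matrix, S[i,j] = (1/(n-1)) · Σ_k (x_{k,i} - mean_i) · (x_{k,j} - mean_j), divisor n-1 = 5:
  S[U,U] = ((1.5)·(1.5) + (-1.5)·(-1.5) + (1.5)·(1.5) + (0.5)·(0.5) + (-4.5)·(-4.5) + (2.5)·(2.5)) / 5 = 33.5/5 = 6.7
  S[U,V] = ((1.5)·(1) + (-1.5)·(0) + (1.5)·(-4) + (0.5)·(-4) + (-4.5)·(3) + (2.5)·(4)) / 5 = -10/5 = -2
  S[V,V] = ((1)·(1) + (0)·(0) + (-4)·(-4) + (-4)·(-4) + (3)·(3) + (4)·(4)) / 5 = 58/5 = 11.6
  S = [[6.7, -2],
 [-2, 11.6]].

Step 3 — invert S. det(S) = 6.7·11.6 - (-2)² = 73.72.
  S^{-1} = (1/det) · [[d, -b], [-b, a]] = [[0.1574, 0.0271],
 [0.0271, 0.0909]].

Step 4 — quadratic form (x̄ - mu_0)^T · S^{-1} · (x̄ - mu_0):
  S^{-1} · (x̄ - mu_0) = (0.7352, 0.213),
  (x̄ - mu_0)^T · [...] = (4.5)·(0.7352) + (1)·(0.213) = 3.5214.

Step 5 — scale by n: T² = 6 · 3.5214 = 21.1286.

T² ≈ 21.1286


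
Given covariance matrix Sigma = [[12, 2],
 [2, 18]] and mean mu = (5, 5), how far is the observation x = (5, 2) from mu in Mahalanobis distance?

Step 1 — centre the observation: (x - mu) = (0, -3).

Step 2 — invert Sigma. det(Sigma) = 12·18 - (2)² = 212.
  Sigma^{-1} = (1/det) · [[d, -b], [-b, a]] = [[0.0849, -0.0094],
 [-0.0094, 0.0566]].

Step 3 — form the quadratic (x - mu)^T · Sigma^{-1} · (x - mu):
  Sigma^{-1} · (x - mu) = (0.0283, -0.1698).
  (x - mu)^T · [Sigma^{-1} · (x - mu)] = (0)·(0.0283) + (-3)·(-0.1698) = 0.5094.

Step 4 — take square root: d = √(0.5094) ≈ 0.7137.

d(x, mu) = √(0.5094) ≈ 0.7137


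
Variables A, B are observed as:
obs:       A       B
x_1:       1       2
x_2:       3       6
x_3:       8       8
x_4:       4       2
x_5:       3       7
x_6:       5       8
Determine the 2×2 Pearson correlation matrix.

Step 1 — column means:
  mean(A) = (1 + 3 + 8 + 4 + 3 + 5) / 6 = 24/6 = 4
  mean(B) = (2 + 6 + 8 + 2 + 7 + 8) / 6 = 33/6 = 5.5

Step 2 — sample variances and covariances s[i,j] = (1/(n-1)) · Σ_k (x_{k,i} - mean_i) · (x_{k,j} - mean_j), with n-1 = 5:
  s[A,A] = ((-3)·(-3) + (-1)·(-1) + (4)·(4) + (0)·(0) + (-1)·(-1) + (1)·(1)) / 5 = 28/5 = 5.6
  s[A,B] = ((-3)·(-3.5) + (-1)·(0.5) + (4)·(2.5) + (0)·(-3.5) + (-1)·(1.5) + (1)·(2.5)) / 5 = 21/5 = 4.2
  s[B,B] = ((-3.5)·(-3.5) + (0.5)·(0.5) + (2.5)·(2.5) + (-3.5)·(-3.5) + (1.5)·(1.5) + (2.5)·(2.5)) / 5 = 39.5/5 = 7.9
  Sample standard deviations s_i = √(s[i,i]):
  s(A) = √(5.6) = 2.3664
  s(B) = √(7.9) = 2.8107

Step 3 — r_{ij} = s_{ij} / (s_i · s_j):
  r[A,A] = 1 (diagonal).
  r[A,B] = 4.2 / (2.3664 · 2.8107) = 4.2 / 6.6513 = 0.6315
  r[B,B] = 1 (diagonal).

R is symmetric with unit diagonal. Assembling:

R = [[1, 0.6315],
 [0.6315, 1]]


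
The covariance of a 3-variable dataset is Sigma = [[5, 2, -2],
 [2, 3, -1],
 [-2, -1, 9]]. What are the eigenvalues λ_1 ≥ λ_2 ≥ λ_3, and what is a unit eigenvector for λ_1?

Step 1 — characteristic polynomial p(λ) = det(λI - Sigma) = λ³ - tr·λ² + c_1·λ - det, where tr = trace, c_1 = sum of the principal 2×2 minors, det = det(Sigma):
  tr = 5 + 3 + 9 = 17,
  c_1 = (5·3 - (2)²) + (5·9 - (-2)²) + (3·9 - (-1)²) = 11 + 41 + 26 = 78,
  det = 5·(3·9 - (-1)²) - (2)·((2)·9 - (-1)·(-2)) + (-2)·((2)·(-1) - 3·(-2)) = 5·(26) - (2)·(16) + (-2)·(4) = 90.
  So p(λ) = λ³ - 17λ² + 78λ - 90.
Step 2 — look for an integer root (rational root theorem: any rational root is an integer divisor of 90). Testing λ = 5:
  p(5) = 125 - 425 + 390 - 90 = 0  ✓
  Dividing out (λ - 5): p(λ) = (λ - 5)(λ² - 12λ + 18).
Step 3 — remaining eigenvalues from the quadratic λ² - 12λ + 18 = 0:
  Δ = 12² - 4·18 = 144 - 72 = 72,  λ = (12 ± √72)/2 = (12 ± 8.4853)/2 ≈ 10.2426 or 1.7574.
  Sorted: λ_1 = 10.2426,  λ_2 = 5,  λ_3 = 1.7574  (check: sum = 17 = tr ✓).

Step 4 — unit eigenvector for λ_1 ≈ 10.2426: v spans the null space of (Sigma - λ_1 I), whose rows are
  r_1 = (-5.2426, 2, -2),  r_2 = (2, -7.2426, -1),  r_3 = (-2, -1, -1.2426).
  v is orthogonal to every row, so take v ∝ r_1 × r_2 = ((2)·(-1) - (-2)·(-7.2426), (-2)·(2) - (-5.2426)·(-1), (-5.2426)·(-7.2426) - (2)·(2)) ≈ (-16.4853, -9.2426, 33.9706).
  Rescale (multiply by -1 so the first nonzero entry is positive): u = (16.4853, 9.2426, -33.9706).
  ||u|| = √((16.4853)² + (9.2426)² + (-33.9706)²) = √(1511.19) ≈ 38.874,  v_1 = u/||u|| ≈ (0.4241, 0.2378, -0.8739) (||v_1|| = 1).

λ_1 = 10.2426,  λ_2 = 5,  λ_3 = 1.7574;  v_1 ≈ (0.4241, 0.2378, -0.8739)


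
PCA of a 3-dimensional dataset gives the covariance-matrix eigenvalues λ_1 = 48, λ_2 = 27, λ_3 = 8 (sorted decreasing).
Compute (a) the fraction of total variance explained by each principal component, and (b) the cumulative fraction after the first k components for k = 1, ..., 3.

Step 1 — total variance = trace(Sigma) = Σ λ_i = 48 + 27 + 8 = 83.

Step 2 — fraction explained by component i = λ_i / Σ λ:
  PC1: 48/83 = 0.5783
  PC2: 27/83 = 0.3253
  PC3: 8/83 = 0.0964

Step 3 — cumulative fraction after k components = (λ_1 + ... + λ_k) / Σ λ:
  k = 1: 48/83 = 0.5783
  k = 2: (48 + 27)/83 = 75/83 = 0.9036
  k = 3: (48 + 27 + 8)/83 = 83/83 = 1

Summary (fraction, with percent):

explained: PC1 0.5783 (57.83%), PC2 0.3253 (32.53%), PC3 0.0964 (9.64%);  cumulative: 0.5783, 0.9036, 1


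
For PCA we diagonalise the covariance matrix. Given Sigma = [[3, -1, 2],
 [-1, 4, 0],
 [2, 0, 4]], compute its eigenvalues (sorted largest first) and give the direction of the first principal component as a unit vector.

Step 1 — characteristic polynomial p(λ) = det(λI - Sigma) = λ³ - tr·λ² + c_1·λ - det, where tr = trace, c_1 = sum of the principal 2×2 minors, det = det(Sigma):
  tr = 3 + 4 + 4 = 11,
  c_1 = (3·4 - (-1)²) + (3·4 - (2)²) + (4·4 - (0)²) = 11 + 8 + 16 = 35,
  det = 3·(4·4 - (0)²) - (-1)·((-1)·4 - (0)·(2)) + (2)·((-1)·(0) - 4·(2)) = 3·(16) - (-1)·(-4) + (2)·(-8) = 28.
  So p(λ) = λ³ - 11λ² + 35λ - 28.
Step 2 — look for an integer root (rational root theorem: any rational root is an integer divisor of 28). Testing λ = 4:
  p(4) = 64 - 176 + 140 - 28 = 0  ✓
  Dividing out (λ - 4): p(λ) = (λ - 4)(λ² - 7λ + 7).
Step 3 — remaining eigenvalues from the quadratic λ² - 7λ + 7 = 0:
  Δ = 7² - 4·7 = 49 - 28 = 21,  λ = (7 ± √21)/2 = (7 ± 4.5826)/2 ≈ 5.7913 or 1.2087.
  Sorted: λ_1 = 5.7913,  λ_2 = 4,  λ_3 = 1.2087  (check: sum = 11 = tr ✓).

Step 4 — unit eigenvector for λ_1 ≈ 5.7913: v spans the null space of (Sigma - λ_1 I), whose rows are
  r_1 = (-2.7913, -1, 2),  r_2 = (-1, -1.7913, 0),  r_3 = (2, 0, -1.7913).
  v is orthogonal to every row, so take v ∝ r_1 × r_2 = ((-1)·(0) - (2)·(-1.7913), (2)·(-1) - (-2.7913)·(0), (-2.7913)·(-1.7913) - (-1)·(-1)) ≈ (3.5826, -2, 4).
  Let u = (3.5826, -2, 4).
  ||u|| = √((3.5826)² + (-2)² + (4)²) = √(32.8348) ≈ 5.7302,  v_1 = u/||u|| ≈ (0.6252, -0.349, 0.6981) (||v_1|| = 1).

λ_1 = 5.7913,  λ_2 = 4,  λ_3 = 1.2087;  v_1 ≈ (0.6252, -0.349, 0.6981)


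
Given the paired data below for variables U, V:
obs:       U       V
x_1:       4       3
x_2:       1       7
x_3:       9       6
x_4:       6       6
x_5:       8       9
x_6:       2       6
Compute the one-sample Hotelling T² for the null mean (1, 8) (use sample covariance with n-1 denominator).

Step 1 — sample mean vector:
  mean(U) = (4 + 1 + 9 + 6 + 8 + 2) / 6 = 30/6 = 5
  mean(V) = (3 + 7 + 6 + 6 + 9 + 6) / 6 = 37/6 = 6.1667
  x̄ = (5, 6.1667),  deviation x̄ - mu_0 = (5, 6.1667) - (1, 8) = (4, -1.8333).

Step 2 — sample covariance matrix, S[i,j] = (1/(n-1)) · Σ_k (x_{k,i} - mean_i) · (x_{k,j} - mean_j), divisor n-1 = 5:
  S[U,U] = ((-1)·(-1) + (-4)·(-4) + (4)·(4) + (1)·(1) + (3)·(3) + (-3)·(-3)) / 5 = 52/5 = 10.4
  S[U,V] = ((-1)·(-3.1667) + (-4)·(0.8333) + (4)·(-0.1667) + (1)·(-0.1667) + (3)·(2.8333) + (-3)·(-0.1667)) / 5 = 8/5 = 1.6
  S[V,V] = ((-3.1667)·(-3.1667) + (0.8333)·(0.8333) + (-0.1667)·(-0.1667) + (-0.1667)·(-0.1667) + (2.8333)·(2.8333) + (-0.1667)·(-0.1667)) / 5 = 18.8333/5 = 3.7667
  S = [[10.4, 1.6],
 [1.6, 3.7667]].

Step 3 — invert S. det(S) = 10.4·3.7667 - (1.6)² = 36.6133.
  S^{-1} = (1/det) · [[d, -b], [-b, a]] = [[0.1029, -0.0437],
 [-0.0437, 0.284]].

Step 4 — quadratic form (x̄ - mu_0)^T · S^{-1} · (x̄ - mu_0):
  S^{-1} · (x̄ - mu_0) = (0.4916, -0.6956),
  (x̄ - mu_0)^T · [...] = (4)·(0.4916) + (-1.8333)·(-0.6956) = 3.2417.

Step 5 — scale by n: T² = 6 · 3.2417 = 19.4501.

T² ≈ 19.4501


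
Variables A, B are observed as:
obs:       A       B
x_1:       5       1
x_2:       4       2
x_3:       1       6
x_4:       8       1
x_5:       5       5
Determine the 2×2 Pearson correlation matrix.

Step 1 — column means:
  mean(A) = (5 + 4 + 1 + 8 + 5) / 5 = 23/5 = 4.6
  mean(B) = (1 + 2 + 6 + 1 + 5) / 5 = 15/5 = 3

Step 2 — sample variances and covariances s[i,j] = (1/(n-1)) · Σ_k (x_{k,i} - mean_i) · (x_{k,j} - mean_j), with n-1 = 4:
  s[A,A] = ((0.4)·(0.4) + (-0.6)·(-0.6) + (-3.6)·(-3.6) + (3.4)·(3.4) + (0.4)·(0.4)) / 4 = 25.2/4 = 6.3
  s[A,B] = ((0.4)·(-2) + (-0.6)·(-1) + (-3.6)·(3) + (3.4)·(-2) + (0.4)·(2)) / 4 = -17/4 = -4.25
  s[B,B] = ((-2)·(-2) + (-1)·(-1) + (3)·(3) + (-2)·(-2) + (2)·(2)) / 4 = 22/4 = 5.5
  Sample standard deviations s_i = √(s[i,i]):
  s(A) = √(6.3) = 2.51
  s(B) = √(5.5) = 2.3452

Step 3 — r_{ij} = s_{ij} / (s_i · s_j):
  r[A,A] = 1 (diagonal).
  r[A,B] = -4.25 / (2.51 · 2.3452) = -4.25 / 5.8864 = -0.722
  r[B,B] = 1 (diagonal).

R is symmetric with unit diagonal. Assembling:

R = [[1, -0.722],
 [-0.722, 1]]


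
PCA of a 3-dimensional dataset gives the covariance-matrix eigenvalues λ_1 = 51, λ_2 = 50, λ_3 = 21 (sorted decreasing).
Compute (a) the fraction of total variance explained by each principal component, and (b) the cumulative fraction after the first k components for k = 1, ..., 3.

Step 1 — total variance = trace(Sigma) = Σ λ_i = 51 + 50 + 21 = 122.

Step 2 — fraction explained by component i = λ_i / Σ λ:
  PC1: 51/122 = 0.418
  PC2: 50/122 = 0.4098
  PC3: 21/122 = 0.1721

Step 3 — cumulative fraction after k components = (λ_1 + ... + λ_k) / Σ λ:
  k = 1: 51/122 = 0.418
  k = 2: (51 + 50)/122 = 101/122 = 0.8279
  k = 3: (51 + 50 + 21)/122 = 122/122 = 1

Summary (fraction, with percent):

explained: PC1 0.418 (41.8%), PC2 0.4098 (40.98%), PC3 0.1721 (17.21%);  cumulative: 0.418, 0.8279, 1


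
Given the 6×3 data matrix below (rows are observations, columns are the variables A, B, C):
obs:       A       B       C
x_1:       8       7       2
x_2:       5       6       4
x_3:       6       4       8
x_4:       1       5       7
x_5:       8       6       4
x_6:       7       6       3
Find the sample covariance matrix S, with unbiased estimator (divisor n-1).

Step 1 — column means:
  mean(A) = (8 + 5 + 6 + 1 + 8 + 7) / 6 = 35/6 = 5.8333
  mean(B) = (7 + 6 + 4 + 5 + 6 + 6) / 6 = 34/6 = 5.6667
  mean(C) = (2 + 4 + 8 + 7 + 4 + 3) / 6 = 28/6 = 4.6667

Step 2 — sample covariance S[i,j] = (1/(n-1)) · Σ_k (x_{k,i} - mean_i) · (x_{k,j} - mean_j), with n-1 = 5.
  S[A,A] = ((2.1667)·(2.1667) + (-0.8333)·(-0.8333) + (0.1667)·(0.1667) + (-4.8333)·(-4.8333) + (2.1667)·(2.1667) + (1.1667)·(1.1667)) / 5 = 34.8333/5 = 6.9667
  S[A,B] = ((2.1667)·(1.3333) + (-0.8333)·(0.3333) + (0.1667)·(-1.6667) + (-4.8333)·(-0.6667) + (2.1667)·(0.3333) + (1.1667)·(0.3333)) / 5 = 6.6667/5 = 1.3333
  S[A,C] = ((2.1667)·(-2.6667) + (-0.8333)·(-0.6667) + (0.1667)·(3.3333) + (-4.8333)·(2.3333) + (2.1667)·(-0.6667) + (1.1667)·(-1.6667)) / 5 = -19.3333/5 = -3.8667
  S[B,B] = ((1.3333)·(1.3333) + (0.3333)·(0.3333) + (-1.6667)·(-1.6667) + (-0.6667)·(-0.6667) + (0.3333)·(0.3333) + (0.3333)·(0.3333)) / 5 = 5.3333/5 = 1.0667
  S[B,C] = ((1.3333)·(-2.6667) + (0.3333)·(-0.6667) + (-1.6667)·(3.3333) + (-0.6667)·(2.3333) + (0.3333)·(-0.6667) + (0.3333)·(-1.6667)) / 5 = -11.6667/5 = -2.3333
  S[C,C] = ((-2.6667)·(-2.6667) + (-0.6667)·(-0.6667) + (3.3333)·(3.3333) + (2.3333)·(2.3333) + (-0.6667)·(-0.6667) + (-1.6667)·(-1.6667)) / 5 = 27.3333/5 = 5.4667

S is symmetric (S[j,i] = S[i,j]). Assembling:

S = [[6.9667, 1.3333, -3.8667],
 [1.3333, 1.0667, -2.3333],
 [-3.8667, -2.3333, 5.4667]]


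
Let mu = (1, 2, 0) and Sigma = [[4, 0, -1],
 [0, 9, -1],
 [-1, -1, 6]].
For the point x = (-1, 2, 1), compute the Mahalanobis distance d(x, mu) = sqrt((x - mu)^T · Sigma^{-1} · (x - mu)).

Step 1 — centre the observation: (x - mu) = (-2, 0, 1).

Step 2 — invert Sigma (cofactor / det for 3×3, or solve directly):
  Sigma^{-1} = [[0.2611, 0.0049, 0.0443],
 [0.0049, 0.1133, 0.0197],
 [0.0443, 0.0197, 0.1773]].

Step 3 — form the quadratic (x - mu)^T · Sigma^{-1} · (x - mu):
  Sigma^{-1} · (x - mu) = (-0.4778, 0.0099, 0.0887).
  (x - mu)^T · [Sigma^{-1} · (x - mu)] = (-2)·(-0.4778) + (0)·(0.0099) + (1)·(0.0887) = 1.0443.

Step 4 — take square root: d = √(1.0443) ≈ 1.0219.

d(x, mu) = √(1.0443) ≈ 1.0219


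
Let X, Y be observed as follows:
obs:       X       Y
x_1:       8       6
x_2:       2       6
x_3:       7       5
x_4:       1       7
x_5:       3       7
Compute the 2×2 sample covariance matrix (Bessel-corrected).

Step 1 — column means:
  mean(X) = (8 + 2 + 7 + 1 + 3) / 5 = 21/5 = 4.2
  mean(Y) = (6 + 6 + 5 + 7 + 7) / 5 = 31/5 = 6.2

Step 2 — sample covariance S[i,j] = (1/(n-1)) · Σ_k (x_{k,i} - mean_i) · (x_{k,j} - mean_j), with n-1 = 4.
  S[X,X] = ((3.8)·(3.8) + (-2.2)·(-2.2) + (2.8)·(2.8) + (-3.2)·(-3.2) + (-1.2)·(-1.2)) / 4 = 38.8/4 = 9.7
  S[X,Y] = ((3.8)·(-0.2) + (-2.2)·(-0.2) + (2.8)·(-1.2) + (-3.2)·(0.8) + (-1.2)·(0.8)) / 4 = -7.2/4 = -1.8
  S[Y,Y] = ((-0.2)·(-0.2) + (-0.2)·(-0.2) + (-1.2)·(-1.2) + (0.8)·(0.8) + (0.8)·(0.8)) / 4 = 2.8/4 = 0.7

S is symmetric (S[j,i] = S[i,j]). Assembling:

S = [[9.7, -1.8],
 [-1.8, 0.7]]


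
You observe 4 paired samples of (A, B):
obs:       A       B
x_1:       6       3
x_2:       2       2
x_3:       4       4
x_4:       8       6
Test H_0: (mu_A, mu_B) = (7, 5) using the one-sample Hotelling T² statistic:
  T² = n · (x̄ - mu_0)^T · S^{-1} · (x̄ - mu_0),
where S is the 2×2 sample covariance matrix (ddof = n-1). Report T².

Step 1 — sample mean vector:
  mean(A) = (6 + 2 + 4 + 8) / 4 = 20/4 = 5
  mean(B) = (3 + 2 + 4 + 6) / 4 = 15/4 = 3.75
  x̄ = (5, 3.75),  deviation x̄ - mu_0 = (5, 3.75) - (7, 5) = (-2, -1.25).

Step 2 — sample covariance matrix, S[i,j] = (1/(n-1)) · Σ_k (x_{k,i} - mean_i) · (x_{k,j} - mean_j), divisor n-1 = 3:
  S[A,A] = ((1)·(1) + (-3)·(-3) + (-1)·(-1) + (3)·(3)) / 3 = 20/3 = 6.6667
  S[A,B] = ((1)·(-0.75) + (-3)·(-1.75) + (-1)·(0.25) + (3)·(2.25)) / 3 = 11/3 = 3.6667
  S[B,B] = ((-0.75)·(-0.75) + (-1.75)·(-1.75) + (0.25)·(0.25) + (2.25)·(2.25)) / 3 = 8.75/3 = 2.9167
  S = [[6.6667, 3.6667],
 [3.6667, 2.9167]].

Step 3 — invert S. det(S) = 6.6667·2.9167 - (3.6667)² = 6.
  S^{-1} = (1/det) · [[d, -b], [-b, a]] = [[0.4861, -0.6111],
 [-0.6111, 1.1111]].

Step 4 — quadratic form (x̄ - mu_0)^T · S^{-1} · (x̄ - mu_0):
  S^{-1} · (x̄ - mu_0) = (-0.2083, -0.1667),
  (x̄ - mu_0)^T · [...] = (-2)·(-0.2083) + (-1.25)·(-0.1667) = 0.625.

Step 5 — scale by n: T² = 4 · 0.625 = 2.5.

T² ≈ 2.5


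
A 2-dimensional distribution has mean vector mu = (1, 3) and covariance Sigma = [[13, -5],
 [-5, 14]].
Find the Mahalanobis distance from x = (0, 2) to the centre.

Step 1 — centre the observation: (x - mu) = (-1, -1).

Step 2 — invert Sigma. det(Sigma) = 13·14 - (-5)² = 157.
  Sigma^{-1} = (1/det) · [[d, -b], [-b, a]] = [[0.0892, 0.0318],
 [0.0318, 0.0828]].

Step 3 — form the quadratic (x - mu)^T · Sigma^{-1} · (x - mu):
  Sigma^{-1} · (x - mu) = (-0.121, -0.1146).
  (x - mu)^T · [Sigma^{-1} · (x - mu)] = (-1)·(-0.121) + (-1)·(-0.1146) = 0.2357.

Step 4 — take square root: d = √(0.2357) ≈ 0.4855.

d(x, mu) = √(0.2357) ≈ 0.4855


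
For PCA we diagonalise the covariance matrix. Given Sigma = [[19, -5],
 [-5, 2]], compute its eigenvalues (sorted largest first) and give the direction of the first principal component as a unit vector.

Step 1 — characteristic polynomial of 2×2 Sigma:
  det(Sigma - λI) = λ² - trace · λ + det = 0.
  trace = 19 + 2 = 21, det = 19·2 - (-5)² = 13.
Step 2 — discriminant:
  Δ = trace² - 4·det = 441 - 52 = 389.
Step 3 — eigenvalues:
  λ = (trace ± √Δ)/2 = (21 ± 19.7231)/2,
  λ_1 = 20.3615,  λ_2 = 0.6385.

Step 4 — unit eigenvector for λ_1: solve (Sigma - λ_1 I)v = 0. First row:
  (19 - 20.3615)·v_x + (-5)·v_y = 0, i.e. (-1.3615)·v_x + (-5)·v_y = 0,
  so v ∝ (b, λ_1 - a) = (-5, 1.3615); multiply by -1 so the first entry is positive: u = (5, -1.3615).
  ||u|| = √((5)² + (-1.3615)²) = √(26.8538) ≈ 5.1821,
  v_1 = u/||u|| ≈ (0.9649, -0.2627) (||v_1|| = 1).

λ_1 = 20.3615,  λ_2 = 0.6385;  v_1 ≈ (0.9649, -0.2627)


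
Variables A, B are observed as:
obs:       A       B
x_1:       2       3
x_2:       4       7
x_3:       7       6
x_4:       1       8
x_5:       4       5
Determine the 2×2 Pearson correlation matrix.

Step 1 — column means:
  mean(A) = (2 + 4 + 7 + 1 + 4) / 5 = 18/5 = 3.6
  mean(B) = (3 + 7 + 6 + 8 + 5) / 5 = 29/5 = 5.8

Step 2 — sample variances and covariances s[i,j] = (1/(n-1)) · Σ_k (x_{k,i} - mean_i) · (x_{k,j} - mean_j), with n-1 = 4:
  s[A,A] = ((-1.6)·(-1.6) + (0.4)·(0.4) + (3.4)·(3.4) + (-2.6)·(-2.6) + (0.4)·(0.4)) / 4 = 21.2/4 = 5.3
  s[A,B] = ((-1.6)·(-2.8) + (0.4)·(1.2) + (3.4)·(0.2) + (-2.6)·(2.2) + (0.4)·(-0.8)) / 4 = -0.4/4 = -0.1
  s[B,B] = ((-2.8)·(-2.8) + (1.2)·(1.2) + (0.2)·(0.2) + (2.2)·(2.2) + (-0.8)·(-0.8)) / 4 = 14.8/4 = 3.7
  Sample standard deviations s_i = √(s[i,i]):
  s(A) = √(5.3) = 2.3022
  s(B) = √(3.7) = 1.9235

Step 3 — r_{ij} = s_{ij} / (s_i · s_j):
  r[A,A] = 1 (diagonal).
  r[A,B] = -0.1 / (2.3022 · 1.9235) = -0.1 / 4.4283 = -0.0226
  r[B,B] = 1 (diagonal).

R is symmetric with unit diagonal. Assembling:

R = [[1, -0.0226],
 [-0.0226, 1]]


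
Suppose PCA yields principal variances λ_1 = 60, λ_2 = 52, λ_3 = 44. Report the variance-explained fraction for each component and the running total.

Step 1 — total variance = trace(Sigma) = Σ λ_i = 60 + 52 + 44 = 156.

Step 2 — fraction explained by component i = λ_i / Σ λ:
  PC1: 60/156 = 0.3846
  PC2: 52/156 = 0.3333
  PC3: 44/156 = 0.2821

Step 3 — cumulative fraction after k components = (λ_1 + ... + λ_k) / Σ λ:
  k = 1: 60/156 = 0.3846
  k = 2: (60 + 52)/156 = 112/156 = 0.7179
  k = 3: (60 + 52 + 44)/156 = 156/156 = 1

Summary (fraction, with percent):

explained: PC1 0.3846 (38.46%), PC2 0.3333 (33.33%), PC3 0.2821 (28.21%);  cumulative: 0.3846, 0.7179, 1


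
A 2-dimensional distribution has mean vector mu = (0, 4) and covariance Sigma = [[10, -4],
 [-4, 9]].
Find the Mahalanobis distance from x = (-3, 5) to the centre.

Step 1 — centre the observation: (x - mu) = (-3, 1).

Step 2 — invert Sigma. det(Sigma) = 10·9 - (-4)² = 74.
  Sigma^{-1} = (1/det) · [[d, -b], [-b, a]] = [[0.1216, 0.0541],
 [0.0541, 0.1351]].

Step 3 — form the quadratic (x - mu)^T · Sigma^{-1} · (x - mu):
  Sigma^{-1} · (x - mu) = (-0.3108, -0.027).
  (x - mu)^T · [Sigma^{-1} · (x - mu)] = (-3)·(-0.3108) + (1)·(-0.027) = 0.9054.

Step 4 — take square root: d = √(0.9054) ≈ 0.9515.

d(x, mu) = √(0.9054) ≈ 0.9515


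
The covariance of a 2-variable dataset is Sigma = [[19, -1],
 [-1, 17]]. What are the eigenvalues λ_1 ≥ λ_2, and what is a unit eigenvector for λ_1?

Step 1 — characteristic polynomial of 2×2 Sigma:
  det(Sigma - λI) = λ² - trace · λ + det = 0.
  trace = 19 + 17 = 36, det = 19·17 - (-1)² = 322.
Step 2 — discriminant:
  Δ = trace² - 4·det = 1296 - 1288 = 8.
Step 3 — eigenvalues:
  λ = (trace ± √Δ)/2 = (36 ± 2.8284)/2,
  λ_1 = 19.4142,  λ_2 = 16.5858.

Step 4 — unit eigenvector for λ_1: solve (Sigma - λ_1 I)v = 0. First row:
  (19 - 19.4142)·v_x + (-1)·v_y = 0, i.e. (-0.4142)·v_x + (-1)·v_y = 0,
  so v ∝ (b, λ_1 - a) = (-1, 0.4142); multiply by -1 so the first entry is positive: u = (1, -0.4142).
  ||u|| = √((1)² + (-0.4142)²) = √(1.1716) ≈ 1.0824,
  v_1 = u/||u|| ≈ (0.9239, -0.3827) (||v_1|| = 1).

λ_1 = 19.4142,  λ_2 = 16.5858;  v_1 ≈ (0.9239, -0.3827)


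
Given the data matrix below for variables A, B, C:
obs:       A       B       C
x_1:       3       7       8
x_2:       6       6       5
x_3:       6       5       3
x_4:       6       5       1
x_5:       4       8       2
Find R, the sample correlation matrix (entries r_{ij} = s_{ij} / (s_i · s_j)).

Step 1 — column means:
  mean(A) = (3 + 6 + 6 + 6 + 4) / 5 = 25/5 = 5
  mean(B) = (7 + 6 + 5 + 5 + 8) / 5 = 31/5 = 6.2
  mean(C) = (8 + 5 + 3 + 1 + 2) / 5 = 19/5 = 3.8

Step 2 — sample variances and covariances s[i,j] = (1/(n-1)) · Σ_k (x_{k,i} - mean_i) · (x_{k,j} - mean_j), with n-1 = 4:
  s[A,A] = ((-2)·(-2) + (1)·(1) + (1)·(1) + (1)·(1) + (-1)·(-1)) / 4 = 8/4 = 2
  s[A,B] = ((-2)·(0.8) + (1)·(-0.2) + (1)·(-1.2) + (1)·(-1.2) + (-1)·(1.8)) / 4 = -6/4 = -1.5
  s[A,C] = ((-2)·(4.2) + (1)·(1.2) + (1)·(-0.8) + (1)·(-2.8) + (-1)·(-1.8)) / 4 = -9/4 = -2.25
  s[B,B] = ((0.8)·(0.8) + (-0.2)·(-0.2) + (-1.2)·(-1.2) + (-1.2)·(-1.2) + (1.8)·(1.8)) / 4 = 6.8/4 = 1.7
  s[B,C] = ((0.8)·(4.2) + (-0.2)·(1.2) + (-1.2)·(-0.8) + (-1.2)·(-2.8) + (1.8)·(-1.8)) / 4 = 4.2/4 = 1.05
  s[C,C] = ((4.2)·(4.2) + (1.2)·(1.2) + (-0.8)·(-0.8) + (-2.8)·(-2.8) + (-1.8)·(-1.8)) / 4 = 30.8/4 = 7.7
  Sample standard deviations s_i = √(s[i,i]):
  s(A) = √(2) = 1.4142
  s(B) = √(1.7) = 1.3038
  s(C) = √(7.7) = 2.7749

Step 3 — r_{ij} = s_{ij} / (s_i · s_j):
  r[A,A] = 1 (diagonal).
  r[A,B] = -1.5 / (1.4142 · 1.3038) = -1.5 / 1.8439 = -0.8135
  r[A,C] = -2.25 / (1.4142 · 2.7749) = -2.25 / 3.9243 = -0.5734
  r[B,B] = 1 (diagonal).
  r[B,C] = 1.05 / (1.3038 · 2.7749) = 1.05 / 3.618 = 0.2902
  r[C,C] = 1 (diagonal).

R is symmetric with unit diagonal. Assembling:

R = [[1, -0.8135, -0.5734],
 [-0.8135, 1, 0.2902],
 [-0.5734, 0.2902, 1]]


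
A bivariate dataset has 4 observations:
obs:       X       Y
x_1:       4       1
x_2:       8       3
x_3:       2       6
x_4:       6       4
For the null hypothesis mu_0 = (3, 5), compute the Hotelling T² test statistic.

Step 1 — sample mean vector:
  mean(X) = (4 + 8 + 2 + 6) / 4 = 20/4 = 5
  mean(Y) = (1 + 3 + 6 + 4) / 4 = 14/4 = 3.5
  x̄ = (5, 3.5),  deviation x̄ - mu_0 = (5, 3.5) - (3, 5) = (2, -1.5).

Step 2 — sample covariance matrix, S[i,j] = (1/(n-1)) · Σ_k (x_{k,i} - mean_i) · (x_{k,j} - mean_j), divisor n-1 = 3:
  S[X,X] = ((-1)·(-1) + (3)·(3) + (-3)·(-3) + (1)·(1)) / 3 = 20/3 = 6.6667
  S[X,Y] = ((-1)·(-2.5) + (3)·(-0.5) + (-3)·(2.5) + (1)·(0.5)) / 3 = -6/3 = -2
  S[Y,Y] = ((-2.5)·(-2.5) + (-0.5)·(-0.5) + (2.5)·(2.5) + (0.5)·(0.5)) / 3 = 13/3 = 4.3333
  S = [[6.6667, -2],
 [-2, 4.3333]].

Step 3 — invert S. det(S) = 6.6667·4.3333 - (-2)² = 24.8889.
  S^{-1} = (1/det) · [[d, -b], [-b, a]] = [[0.1741, 0.0804],
 [0.0804, 0.2679]].

Step 4 — quadratic form (x̄ - mu_0)^T · S^{-1} · (x̄ - mu_0):
  S^{-1} · (x̄ - mu_0) = (0.2277, -0.2411),
  (x̄ - mu_0)^T · [...] = (2)·(0.2277) + (-1.5)·(-0.2411) = 0.817.

Step 5 — scale by n: T² = 4 · 0.817 = 3.2679.

T² ≈ 3.2679


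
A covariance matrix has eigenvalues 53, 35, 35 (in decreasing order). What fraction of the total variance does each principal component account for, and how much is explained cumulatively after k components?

Step 1 — total variance = trace(Sigma) = Σ λ_i = 53 + 35 + 35 = 123.

Step 2 — fraction explained by component i = λ_i / Σ λ:
  PC1: 53/123 = 0.4309
  PC2: 35/123 = 0.2846
  PC3: 35/123 = 0.2846

Step 3 — cumulative fraction after k components = (λ_1 + ... + λ_k) / Σ λ:
  k = 1: 53/123 = 0.4309
  k = 2: (53 + 35)/123 = 88/123 = 0.7154
  k = 3: (53 + 35 + 35)/123 = 123/123 = 1

Summary (fraction, with percent):

explained: PC1 0.4309 (43.09%), PC2 0.2846 (28.46%), PC3 0.2846 (28.46%);  cumulative: 0.4309, 0.7154, 1


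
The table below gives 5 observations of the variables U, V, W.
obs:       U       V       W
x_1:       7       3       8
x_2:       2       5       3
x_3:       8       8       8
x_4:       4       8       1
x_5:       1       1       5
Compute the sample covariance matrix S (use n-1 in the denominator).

Step 1 — column means:
  mean(U) = (7 + 2 + 8 + 4 + 1) / 5 = 22/5 = 4.4
  mean(V) = (3 + 5 + 8 + 8 + 1) / 5 = 25/5 = 5
  mean(W) = (8 + 3 + 8 + 1 + 5) / 5 = 25/5 = 5

Step 2 — sample covariance S[i,j] = (1/(n-1)) · Σ_k (x_{k,i} - mean_i) · (x_{k,j} - mean_j), with n-1 = 4.
  S[U,U] = ((2.6)·(2.6) + (-2.4)·(-2.4) + (3.6)·(3.6) + (-0.4)·(-0.4) + (-3.4)·(-3.4)) / 4 = 37.2/4 = 9.3
  S[U,V] = ((2.6)·(-2) + (-2.4)·(0) + (3.6)·(3) + (-0.4)·(3) + (-3.4)·(-4)) / 4 = 18/4 = 4.5
  S[U,W] = ((2.6)·(3) + (-2.4)·(-2) + (3.6)·(3) + (-0.4)·(-4) + (-3.4)·(0)) / 4 = 25/4 = 6.25
  S[V,V] = ((-2)·(-2) + (0)·(0) + (3)·(3) + (3)·(3) + (-4)·(-4)) / 4 = 38/4 = 9.5
  S[V,W] = ((-2)·(3) + (0)·(-2) + (3)·(3) + (3)·(-4) + (-4)·(0)) / 4 = -9/4 = -2.25
  S[W,W] = ((3)·(3) + (-2)·(-2) + (3)·(3) + (-4)·(-4) + (0)·(0)) / 4 = 38/4 = 9.5

S is symmetric (S[j,i] = S[i,j]). Assembling:

S = [[9.3, 4.5, 6.25],
 [4.5, 9.5, -2.25],
 [6.25, -2.25, 9.5]]


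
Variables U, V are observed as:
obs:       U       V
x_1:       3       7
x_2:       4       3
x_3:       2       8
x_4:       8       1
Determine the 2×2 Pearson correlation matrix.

Step 1 — column means:
  mean(U) = (3 + 4 + 2 + 8) / 4 = 17/4 = 4.25
  mean(V) = (7 + 3 + 8 + 1) / 4 = 19/4 = 4.75

Step 2 — sample variances and covariances s[i,j] = (1/(n-1)) · Σ_k (x_{k,i} - mean_i) · (x_{k,j} - mean_j), with n-1 = 3:
  s[U,U] = ((-1.25)·(-1.25) + (-0.25)·(-0.25) + (-2.25)·(-2.25) + (3.75)·(3.75)) / 3 = 20.75/3 = 6.9167
  s[U,V] = ((-1.25)·(2.25) + (-0.25)·(-1.75) + (-2.25)·(3.25) + (3.75)·(-3.75)) / 3 = -23.75/3 = -7.9167
  s[V,V] = ((2.25)·(2.25) + (-1.75)·(-1.75) + (3.25)·(3.25) + (-3.75)·(-3.75)) / 3 = 32.75/3 = 10.9167
  Sample standard deviations s_i = √(s[i,i]):
  s(U) = √(6.9167) = 2.63
  s(V) = √(10.9167) = 3.304

Step 3 — r_{ij} = s_{ij} / (s_i · s_j):
  r[U,U] = 1 (diagonal).
  r[U,V] = -7.9167 / (2.63 · 3.304) = -7.9167 / 8.6895 = -0.9111
  r[V,V] = 1 (diagonal).

R is symmetric with unit diagonal. Assembling:

R = [[1, -0.9111],
 [-0.9111, 1]]


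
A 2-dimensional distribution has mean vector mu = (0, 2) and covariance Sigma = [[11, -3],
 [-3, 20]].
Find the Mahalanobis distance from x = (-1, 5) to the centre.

Step 1 — centre the observation: (x - mu) = (-1, 3).

Step 2 — invert Sigma. det(Sigma) = 11·20 - (-3)² = 211.
  Sigma^{-1} = (1/det) · [[d, -b], [-b, a]] = [[0.0948, 0.0142],
 [0.0142, 0.0521]].

Step 3 — form the quadratic (x - mu)^T · Sigma^{-1} · (x - mu):
  Sigma^{-1} · (x - mu) = (-0.0521, 0.1422).
  (x - mu)^T · [Sigma^{-1} · (x - mu)] = (-1)·(-0.0521) + (3)·(0.1422) = 0.4787.

Step 4 — take square root: d = √(0.4787) ≈ 0.6919.

d(x, mu) = √(0.4787) ≈ 0.6919
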